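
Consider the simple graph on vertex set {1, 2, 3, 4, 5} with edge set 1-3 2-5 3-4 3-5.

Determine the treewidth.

1

A width-1 tree decomposition is:
Bags: B1 = {3, 5}  B2 = {2, 5}  B3 = {1, 3}  B4 = {3, 4}
Tree: B1–B2, B1–B3, B3–B4
Every bag has size at most 2, so the width is 2 − 1 = 1 and tw(G) ≤ 1. Any graph with an edge has treewidth ≥ 1, and G has the edge 5–3. The upper and lower bounds meet at 1, so that is the treewidth.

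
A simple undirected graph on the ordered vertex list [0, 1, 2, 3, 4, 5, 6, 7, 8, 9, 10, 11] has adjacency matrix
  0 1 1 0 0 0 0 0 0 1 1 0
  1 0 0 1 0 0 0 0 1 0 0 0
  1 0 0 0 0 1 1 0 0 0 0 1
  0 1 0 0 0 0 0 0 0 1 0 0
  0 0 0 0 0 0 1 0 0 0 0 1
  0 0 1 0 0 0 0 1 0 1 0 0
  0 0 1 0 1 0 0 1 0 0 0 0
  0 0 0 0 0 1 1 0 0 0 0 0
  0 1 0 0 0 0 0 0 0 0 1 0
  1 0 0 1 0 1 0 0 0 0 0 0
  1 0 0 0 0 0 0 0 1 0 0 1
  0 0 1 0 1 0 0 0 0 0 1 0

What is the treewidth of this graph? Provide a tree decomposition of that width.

Each bag holds 4 vertices, so the decomposition has width 3, which upper-bounds the treewidth. For the lower bound: the 4 vertex sets {4,6,7}, {11}, {2}, {0,5,9,10} are disjoint, each induces a connected subgraph, and every pair is joined by at least one edge of G. Contracting each set to a single vertex therefore yields K_{4} as a minor, and since treewidth is minor-monotone, tw(G) ≥ tw(K_{4}) = 3. The upper and lower bounds meet at 3, so that is the treewidth.

Treewidth 3.
One such decomposition:
Bags: B1 = {4, 6, 7, 11}  B2 = {2, 6, 7, 11}  B3 = {2, 5, 7, 11}  B4 = {2, 5, 10, 11}  B5 = {0, 2, 5, 10}  B6 = {0, 5, 9, 10}  B7 = {0, 8, 9, 10}  B8 = {0, 1, 8, 9}  B9 = {1, 3, 8, 9}
Tree: B1–B2, B2–B3, B3–B4, B4–B5, B5–B6, B6–B7, B7–B8, B8–B9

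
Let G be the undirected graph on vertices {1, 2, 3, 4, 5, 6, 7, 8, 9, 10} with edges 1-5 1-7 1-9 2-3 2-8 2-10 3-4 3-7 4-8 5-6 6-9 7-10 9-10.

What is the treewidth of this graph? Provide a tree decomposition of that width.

Treewidth 2.
One such decomposition:
Bags: B1 = {1, 5, 6}  B2 = {1, 6, 9}  B3 = {1, 7, 9}  B4 = {7, 9, 10}  B5 = {3, 7, 10}  B6 = {2, 3, 10}  B7 = {2, 3, 4}  B8 = {2, 4, 8}
Tree: B1–B2, B2–B3, B3–B4, B4–B5, B5–B6, B6–B7, B7–B8

Every bag has size at most 3, so the width is 3 − 1 = 2 and tw(G) ≤ 2. For the lower bound, G contains the cycle 5–6–9–1–5, so G is not a forest; only forests have treewidth ≤ 1, hence tw(G) ≥ 2. Combining the bounds, tw(G) = 2.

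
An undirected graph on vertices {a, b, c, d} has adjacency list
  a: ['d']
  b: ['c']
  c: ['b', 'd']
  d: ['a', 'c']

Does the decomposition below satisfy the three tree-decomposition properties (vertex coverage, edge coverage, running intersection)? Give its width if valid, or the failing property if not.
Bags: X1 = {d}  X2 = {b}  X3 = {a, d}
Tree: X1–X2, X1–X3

No — vertex c appears in no bag.

A tree decomposition must satisfy three properties: every vertex lies in some bag; for every edge, both endpoints lie together in some bag; and for every vertex, the bags containing it form a connected subtree. Here vertex c appears in no bag, so the decomposition is invalid.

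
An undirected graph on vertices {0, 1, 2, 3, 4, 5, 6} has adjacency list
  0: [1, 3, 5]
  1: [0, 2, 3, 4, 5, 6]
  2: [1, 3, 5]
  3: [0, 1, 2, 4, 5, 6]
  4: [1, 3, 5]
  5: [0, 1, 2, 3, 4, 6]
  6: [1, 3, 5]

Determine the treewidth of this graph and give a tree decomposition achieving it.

Every bag has size at most 4, so the width is 4 − 1 = 3 and tw(G) ≤ 3. For the lower bound, the 4 vertices {0, 1, 3, 5} are pairwise adjacent, and any tree decomposition puts a clique entirely inside one bag — forcing width ≥ 3. Hence tw(G) = 3 exactly.

Treewidth 3.
One such decomposition:
Bags: B1 = {0, 1, 3, 5}  B2 = {1, 2, 3, 5}  B3 = {1, 3, 5, 6}  B4 = {1, 3, 4, 5}
Tree: B1–B2, B1–B3, B2–B4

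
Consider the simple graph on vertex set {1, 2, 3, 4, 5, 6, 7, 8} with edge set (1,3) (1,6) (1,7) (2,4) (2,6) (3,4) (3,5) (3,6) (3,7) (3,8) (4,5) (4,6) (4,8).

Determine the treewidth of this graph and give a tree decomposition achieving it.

Each bag holds 3 vertices, so the decomposition has width 2, which upper-bounds the treewidth. On the other hand G contains the 3-clique {2, 4, 6}. A clique must lie in a single bag of any decomposition, so no decomposition can have width below 2. The upper and lower bounds meet at 2, so that is the treewidth.

Treewidth 2.
One optimal decomposition is:
Bags: B1 = {3, 4, 5}  B2 = {3, 4, 6}  B3 = {2, 4, 6}  B4 = {1, 3, 6}  B5 = {1, 3, 7}  B6 = {3, 4, 8}
Tree: B1–B2, B2–B3, B2–B4, B4–B5, B1–B6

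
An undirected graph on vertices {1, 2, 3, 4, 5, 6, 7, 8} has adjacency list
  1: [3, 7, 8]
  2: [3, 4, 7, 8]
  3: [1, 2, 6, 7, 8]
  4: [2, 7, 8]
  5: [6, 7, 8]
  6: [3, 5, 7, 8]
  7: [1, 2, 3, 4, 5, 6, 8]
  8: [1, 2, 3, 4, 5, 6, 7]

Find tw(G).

A width-3 tree decomposition is:
Bags: B1 = {2, 3, 7, 8}  B2 = {2, 4, 7, 8}  B3 = {3, 6, 7, 8}  B4 = {5, 6, 7, 8}  B5 = {1, 3, 7, 8}
Tree: B1–B2, B1–B3, B3–B4, B1–B5
The largest bag has 4 vertices, giving width 3; this decomposition certifies tw(G) ≤ 3. On the other hand G contains the 4-clique {1, 3, 7, 8}. A clique must lie in a single bag of any decomposition, so no decomposition can have width below 3. Combining the bounds, tw(G) = 3.

3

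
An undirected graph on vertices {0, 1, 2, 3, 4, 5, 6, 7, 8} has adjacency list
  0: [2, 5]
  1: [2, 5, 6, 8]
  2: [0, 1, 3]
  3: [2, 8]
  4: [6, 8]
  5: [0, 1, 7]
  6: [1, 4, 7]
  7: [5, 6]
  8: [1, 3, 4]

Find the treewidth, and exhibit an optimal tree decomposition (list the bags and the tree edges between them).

Treewidth 3.
Bags: B1 = {0, 5, 6, 7}  B2 = {0, 1, 5, 6}  B3 = {0, 1, 2, 6}  B4 = {1, 2, 4, 6}  B5 = {1, 2, 4, 8}  B6 = {2, 3, 4, 8}
Tree: B1–B2, B2–B3, B3–B4, B4–B5, B5–B6

The largest bag has 4 vertices, giving width 3; this decomposition certifies tw(G) ≤ 3. For the lower bound: the 4 vertex sets {0,5,7}, {6}, {1}, {2,3,4,8} are disjoint, each induces a connected subgraph, and every pair is joined by at least one edge of G. Contracting each set to a single vertex therefore yields K_{4} as a minor, and since treewidth is minor-monotone, tw(G) ≥ tw(K_{4}) = 3. Hence tw(G) = 3 exactly.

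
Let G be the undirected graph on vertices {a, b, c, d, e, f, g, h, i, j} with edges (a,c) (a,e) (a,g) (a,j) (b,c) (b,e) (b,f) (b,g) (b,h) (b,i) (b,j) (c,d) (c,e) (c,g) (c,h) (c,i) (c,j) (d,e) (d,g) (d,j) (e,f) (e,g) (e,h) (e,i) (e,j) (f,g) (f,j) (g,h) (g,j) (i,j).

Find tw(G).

4

A width-4 tree decomposition is:
Bags: B1 = {b, c, e, g, j}  B2 = {a, c, e, g, j}  B3 = {b, c, e, i, j}  B4 = {b, c, e, g, h}  B5 = {b, e, f, g, j}  B6 = {c, d, e, g, j}
Tree: B1–B2, B1–B3, B1–B4, B1–B5, B2–B6
Each bag holds 5 vertices, so the decomposition has width 4, which upper-bounds the treewidth. For the lower bound, the 5 vertices {c, d, e, g, j} are pairwise adjacent, and any tree decomposition puts a clique entirely inside one bag — forcing width ≥ 4. Combining the bounds, tw(G) = 4.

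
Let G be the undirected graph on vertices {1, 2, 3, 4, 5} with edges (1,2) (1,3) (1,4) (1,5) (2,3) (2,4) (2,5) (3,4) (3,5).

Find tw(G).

3

A width-3 tree decomposition is:
Bags: B1 = {1, 2, 3, 4}  B2 = {1, 2, 3, 5}
Tree: B1–B2
Each bag holds 4 vertices, so the decomposition has width 3, which upper-bounds the treewidth. For the lower bound, the 4 vertices {1, 2, 3, 4} are pairwise adjacent, and any tree decomposition puts a clique entirely inside one bag — forcing width ≥ 3. Therefore the treewidth is 3.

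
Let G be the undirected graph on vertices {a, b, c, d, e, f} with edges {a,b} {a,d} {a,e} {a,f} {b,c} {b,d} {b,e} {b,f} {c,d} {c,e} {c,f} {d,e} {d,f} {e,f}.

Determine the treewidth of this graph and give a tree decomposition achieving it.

Treewidth 4.
One such decomposition:
Bags: B1 = {b, c, d, e, f}  B2 = {a, b, d, e, f}
Tree: B1–B2

The largest bag has 5 vertices, giving width 4; this decomposition certifies tw(G) ≤ 4. For the lower bound, the 5 vertices {b, c, d, e, f} are pairwise adjacent, and any tree decomposition puts a clique entirely inside one bag — forcing width ≥ 4. The upper and lower bounds meet at 4, so that is the treewidth.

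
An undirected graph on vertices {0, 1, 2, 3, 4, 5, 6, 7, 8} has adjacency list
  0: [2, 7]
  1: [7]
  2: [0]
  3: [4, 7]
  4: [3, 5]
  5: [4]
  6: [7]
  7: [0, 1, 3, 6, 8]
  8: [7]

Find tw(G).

1

A width-1 tree decomposition is:
Bags: B1 = {6, 7}  B2 = {7, 8}  B3 = {3, 7}  B4 = {3, 4}  B5 = {0, 7}  B6 = {4, 5}  B7 = {1, 7}  B8 = {0, 2}
Tree: B1–B2, B1–B3, B3–B4, B1–B5, B4–B6, B1–B7, B5–B8
Each bag holds 2 vertices, so the decomposition has width 1, which upper-bounds the treewidth. Any graph with an edge has treewidth ≥ 1, and G has the edge 6–7. The upper and lower bounds meet at 1, so that is the treewidth.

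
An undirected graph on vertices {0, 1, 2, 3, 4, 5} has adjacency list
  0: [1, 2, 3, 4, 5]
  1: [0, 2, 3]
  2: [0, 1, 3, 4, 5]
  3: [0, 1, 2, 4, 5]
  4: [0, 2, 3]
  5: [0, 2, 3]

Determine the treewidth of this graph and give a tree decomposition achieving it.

Treewidth 3.
One optimal decomposition is:
Bags: B1 = {0, 2, 3, 4}  B2 = {0, 1, 2, 3}  B3 = {0, 2, 3, 5}
Tree: B1–B2, B2–B3

The largest bag has 4 vertices, giving width 3; this decomposition certifies tw(G) ≤ 3. Conversely, {0, 1, 2, 3} is a clique of size 4, and the vertices of any clique must share a bag in every tree decomposition; so some bag has ≥ 4 vertices and tw(G) ≥ 3. Combining the bounds, tw(G) = 3.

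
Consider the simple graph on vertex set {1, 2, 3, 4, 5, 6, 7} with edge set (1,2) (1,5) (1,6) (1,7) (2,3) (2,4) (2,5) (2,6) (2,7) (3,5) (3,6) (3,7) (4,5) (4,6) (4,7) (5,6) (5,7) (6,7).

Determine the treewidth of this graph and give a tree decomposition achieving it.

Treewidth 4.
One such decomposition:
Bags: B1 = {2, 4, 5, 6, 7}  B2 = {2, 3, 5, 6, 7}  B3 = {1, 2, 5, 6, 7}
Tree: B1–B2, B1–B3

Every bag has size at most 5, so the width is 5 − 1 = 4 and tw(G) ≤ 4. For the lower bound, the 5 vertices {1, 2, 5, 6, 7} are pairwise adjacent, and any tree decomposition puts a clique entirely inside one bag — forcing width ≥ 4. Therefore the treewidth is 4.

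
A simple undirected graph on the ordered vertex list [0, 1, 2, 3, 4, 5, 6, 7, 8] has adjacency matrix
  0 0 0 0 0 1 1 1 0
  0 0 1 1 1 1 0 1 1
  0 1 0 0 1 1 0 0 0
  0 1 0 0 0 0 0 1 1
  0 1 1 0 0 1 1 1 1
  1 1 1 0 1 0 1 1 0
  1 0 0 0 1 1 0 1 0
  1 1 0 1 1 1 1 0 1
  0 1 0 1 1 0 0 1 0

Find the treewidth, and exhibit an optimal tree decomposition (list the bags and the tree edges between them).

The largest bag has 4 vertices, giving width 3; this decomposition certifies tw(G) ≤ 3. On the other hand G contains the 4-clique {1, 2, 4, 5}. A clique must lie in a single bag of any decomposition, so no decomposition can have width below 3. Hence tw(G) = 3 exactly.

Treewidth 3.
One optimal decomposition is:
Bags: B1 = {1, 3, 7, 8}  B2 = {1, 4, 7, 8}  B3 = {1, 4, 5, 7}  B4 = {1, 2, 4, 5}  B5 = {4, 5, 6, 7}  B6 = {0, 5, 6, 7}
Tree: B1–B2, B2–B3, B3–B4, B3–B5, B5–B6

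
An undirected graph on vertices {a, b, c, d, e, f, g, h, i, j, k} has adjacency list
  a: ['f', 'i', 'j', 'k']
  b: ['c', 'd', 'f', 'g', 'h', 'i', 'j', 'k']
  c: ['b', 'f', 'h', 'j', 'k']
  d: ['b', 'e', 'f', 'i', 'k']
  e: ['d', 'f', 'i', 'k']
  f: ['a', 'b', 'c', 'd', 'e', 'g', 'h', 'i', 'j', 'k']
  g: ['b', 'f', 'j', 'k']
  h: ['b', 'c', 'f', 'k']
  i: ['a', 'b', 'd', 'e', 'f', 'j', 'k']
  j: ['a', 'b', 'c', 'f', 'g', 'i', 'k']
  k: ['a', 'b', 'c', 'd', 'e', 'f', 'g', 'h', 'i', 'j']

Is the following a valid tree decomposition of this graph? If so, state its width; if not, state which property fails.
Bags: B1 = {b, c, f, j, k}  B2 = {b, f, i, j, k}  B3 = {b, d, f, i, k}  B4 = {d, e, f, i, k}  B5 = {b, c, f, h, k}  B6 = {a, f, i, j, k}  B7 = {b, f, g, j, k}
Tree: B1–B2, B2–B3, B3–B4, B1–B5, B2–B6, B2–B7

Yes; width 4.

Checking the three conditions: (i) the bags cover all of {a, b, c, d, e, f, g, h, i, j, k}; (ii) for each edge, some bag contains both endpoints; (iii) the bags containing any fixed vertex form a subtree. All hold, so the decomposition is valid with width 5 − 1 = 4.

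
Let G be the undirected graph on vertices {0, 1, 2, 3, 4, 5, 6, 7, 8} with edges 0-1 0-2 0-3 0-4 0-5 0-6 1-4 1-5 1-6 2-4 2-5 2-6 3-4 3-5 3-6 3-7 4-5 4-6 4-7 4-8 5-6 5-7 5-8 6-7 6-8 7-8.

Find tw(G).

A width-4 tree decomposition is:
Bags: B1 = {3, 4, 5, 6, 7}  B2 = {0, 3, 4, 5, 6}  B3 = {0, 2, 4, 5, 6}  B4 = {0, 1, 4, 5, 6}  B5 = {4, 5, 6, 7, 8}
Tree: B1–B2, B2–B3, B3–B4, B1–B5
The largest bag has 5 vertices, giving width 4; this decomposition certifies tw(G) ≤ 4. For the lower bound, the 5 vertices {0, 1, 4, 5, 6} are pairwise adjacent, and any tree decomposition puts a clique entirely inside one bag — forcing width ≥ 4. The upper and lower bounds meet at 4, so that is the treewidth.

4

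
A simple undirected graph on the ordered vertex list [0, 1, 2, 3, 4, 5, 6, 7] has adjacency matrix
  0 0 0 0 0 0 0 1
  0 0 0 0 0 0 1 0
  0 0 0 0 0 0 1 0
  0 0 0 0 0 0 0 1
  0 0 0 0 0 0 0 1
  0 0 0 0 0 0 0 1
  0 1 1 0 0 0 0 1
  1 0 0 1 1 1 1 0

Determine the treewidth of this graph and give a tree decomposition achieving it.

Treewidth 1.
One such decomposition:
Bags: B1 = {5, 7}  B2 = {0, 7}  B3 = {4, 7}  B4 = {6, 7}  B5 = {3, 7}  B6 = {2, 6}  B7 = {1, 6}
Tree: B1–B2, B1–B3, B2–B4, B2–B5, B4–B6, B4–B7

Each bag holds 2 vertices, so the decomposition has width 1, which upper-bounds the treewidth. G has an edge, so its treewidth is at least 1. Hence tw(G) = 1 exactly.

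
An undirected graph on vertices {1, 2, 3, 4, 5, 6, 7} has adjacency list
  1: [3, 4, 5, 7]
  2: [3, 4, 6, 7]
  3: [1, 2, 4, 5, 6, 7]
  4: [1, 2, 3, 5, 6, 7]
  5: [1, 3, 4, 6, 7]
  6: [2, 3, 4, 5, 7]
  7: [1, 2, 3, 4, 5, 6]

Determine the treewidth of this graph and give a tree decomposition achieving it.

Each bag holds 5 vertices, so the decomposition has width 4, which upper-bounds the treewidth. On the other hand G contains the 5-clique {2, 3, 4, 6, 7}. A clique must lie in a single bag of any decomposition, so no decomposition can have width below 4. The upper and lower bounds meet at 4, so that is the treewidth.

Treewidth 4.
One such decomposition:
Bags: B1 = {3, 4, 5, 6, 7}  B2 = {2, 3, 4, 6, 7}  B3 = {1, 3, 4, 5, 7}
Tree: B1–B2, B1–B3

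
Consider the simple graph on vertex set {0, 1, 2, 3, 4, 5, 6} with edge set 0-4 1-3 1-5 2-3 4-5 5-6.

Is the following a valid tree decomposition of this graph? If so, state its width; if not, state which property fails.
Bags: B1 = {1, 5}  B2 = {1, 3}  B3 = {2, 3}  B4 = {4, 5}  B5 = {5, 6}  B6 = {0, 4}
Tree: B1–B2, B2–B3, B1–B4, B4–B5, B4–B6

Checking the three conditions: (i) the bags cover all of {0, 1, 2, 3, 4, 5, 6}; (ii) for each edge, some bag contains both endpoints; (iii) the bags containing any fixed vertex form a subtree. All hold, so the decomposition is valid with width 2 − 1 = 1.

Yes; width 1.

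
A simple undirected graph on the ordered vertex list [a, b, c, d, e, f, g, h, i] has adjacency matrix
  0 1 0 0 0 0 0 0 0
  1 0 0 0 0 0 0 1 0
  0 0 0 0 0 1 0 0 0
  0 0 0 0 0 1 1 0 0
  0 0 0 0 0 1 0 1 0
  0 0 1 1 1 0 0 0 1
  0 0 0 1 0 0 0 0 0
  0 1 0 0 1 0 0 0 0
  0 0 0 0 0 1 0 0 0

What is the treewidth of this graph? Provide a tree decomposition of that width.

Treewidth 1.
Bags: B1 = {d, f}  B2 = {e, f}  B3 = {e, h}  B4 = {f, i}  B5 = {c, f}  B6 = {d, g}  B7 = {b, h}  B8 = {a, b}
Tree: B1–B2, B2–B3, B2–B4, B1–B5, B1–B6, B3–B7, B7–B8

Each bag holds 2 vertices, so the decomposition has width 1, which upper-bounds the treewidth. Since G has at least one edge (e.g. d–f), it is not an edgeless graph, so tw(G) ≥ 1. Therefore the treewidth is 1.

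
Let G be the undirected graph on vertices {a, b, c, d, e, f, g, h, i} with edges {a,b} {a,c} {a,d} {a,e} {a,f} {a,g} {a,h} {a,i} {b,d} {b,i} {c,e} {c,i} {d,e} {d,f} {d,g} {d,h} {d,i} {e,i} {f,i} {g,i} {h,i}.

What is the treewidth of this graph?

3

A width-3 tree decomposition is:
Bags: B1 = {a, d, f, i}  B2 = {a, d, h, i}  B3 = {a, d, e, i}  B4 = {a, b, d, i}  B5 = {a, d, g, i}  B6 = {a, c, e, i}
Tree: B1–B2, B2–B3, B1–B4, B2–B5, B3–B6
The largest bag has 4 vertices, giving width 3; this decomposition certifies tw(G) ≤ 3. For the lower bound, the 4 vertices {a, d, f, i} are pairwise adjacent, and any tree decomposition puts a clique entirely inside one bag — forcing width ≥ 3. Hence tw(G) = 3 exactly.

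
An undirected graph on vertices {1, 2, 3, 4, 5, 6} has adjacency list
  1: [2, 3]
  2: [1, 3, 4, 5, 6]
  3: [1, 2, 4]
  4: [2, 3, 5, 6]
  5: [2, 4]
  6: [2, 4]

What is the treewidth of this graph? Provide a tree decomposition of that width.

Each bag holds 3 vertices, so the decomposition has width 2, which upper-bounds the treewidth. Conversely, {1, 2, 3} is a clique of size 3, and the vertices of any clique must share a bag in every tree decomposition; so some bag has ≥ 3 vertices and tw(G) ≥ 2. Therefore the treewidth is 2.

Treewidth 2.
One optimal decomposition is:
Bags: B1 = {2, 4, 5}  B2 = {2, 3, 4}  B3 = {1, 2, 3}  B4 = {2, 4, 6}
Tree: B1–B2, B2–B3, B2–B4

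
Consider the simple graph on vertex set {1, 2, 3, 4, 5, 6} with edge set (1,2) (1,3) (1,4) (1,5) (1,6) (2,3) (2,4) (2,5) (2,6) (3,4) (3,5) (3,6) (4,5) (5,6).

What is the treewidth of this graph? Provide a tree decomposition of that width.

Treewidth 4.
One such decomposition:
Bags: B1 = {1, 2, 3, 4, 5}  B2 = {1, 2, 3, 5, 6}
Tree: B1–B2

Every bag has size at most 5, so the width is 5 − 1 = 4 and tw(G) ≤ 4. Conversely, {1, 2, 3, 4, 5} is a clique of size 5, and the vertices of any clique must share a bag in every tree decomposition; so some bag has ≥ 5 vertices and tw(G) ≥ 4. Combining the bounds, tw(G) = 4.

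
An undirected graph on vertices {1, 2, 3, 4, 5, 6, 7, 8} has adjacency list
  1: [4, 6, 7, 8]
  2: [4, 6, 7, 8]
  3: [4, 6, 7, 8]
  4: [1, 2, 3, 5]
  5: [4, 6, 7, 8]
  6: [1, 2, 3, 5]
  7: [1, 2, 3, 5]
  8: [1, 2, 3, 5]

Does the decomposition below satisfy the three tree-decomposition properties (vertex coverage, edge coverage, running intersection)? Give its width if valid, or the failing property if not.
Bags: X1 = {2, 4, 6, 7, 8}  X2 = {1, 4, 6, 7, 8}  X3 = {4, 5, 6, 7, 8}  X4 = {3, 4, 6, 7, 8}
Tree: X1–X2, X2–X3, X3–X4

Checking the three conditions: (i) the bags cover all of {1, 2, 3, 4, 5, 6, 7, 8}; (ii) for each edge, some bag contains both endpoints; (iii) the bags containing any fixed vertex form a subtree. All hold, so the decomposition is valid with width 5 − 1 = 4.

Yes; width 4.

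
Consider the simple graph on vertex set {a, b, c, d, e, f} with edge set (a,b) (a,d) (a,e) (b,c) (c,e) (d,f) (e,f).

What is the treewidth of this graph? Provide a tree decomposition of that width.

The largest bag has 3 vertices, giving width 2; this decomposition certifies tw(G) ≤ 2. Since f–d–a–e–f is a cycle in G, G is not acyclic. Forests are exactly the graphs of treewidth ≤ 1, so tw(G) ≥ 2. Hence tw(G) = 2 exactly.

Treewidth 2.
One such decomposition:
Bags: B1 = {d, e, f}  B2 = {a, d, e}  B3 = {a, c, e}  B4 = {a, b, c}
Tree: B1–B2, B2–B3, B3–B4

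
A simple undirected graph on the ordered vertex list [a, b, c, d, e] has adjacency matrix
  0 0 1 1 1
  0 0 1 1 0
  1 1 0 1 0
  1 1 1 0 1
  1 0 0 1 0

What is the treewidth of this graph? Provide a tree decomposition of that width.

Every bag has size at most 3, so the width is 3 − 1 = 2 and tw(G) ≤ 2. On the other hand G contains the 3-clique {a, d, e}. A clique must lie in a single bag of any decomposition, so no decomposition can have width below 2. Therefore the treewidth is 2.

Treewidth 2.
One such decomposition:
Bags: B1 = {a, c, d}  B2 = {a, d, e}  B3 = {b, c, d}
Tree: B1–B2, B1–B3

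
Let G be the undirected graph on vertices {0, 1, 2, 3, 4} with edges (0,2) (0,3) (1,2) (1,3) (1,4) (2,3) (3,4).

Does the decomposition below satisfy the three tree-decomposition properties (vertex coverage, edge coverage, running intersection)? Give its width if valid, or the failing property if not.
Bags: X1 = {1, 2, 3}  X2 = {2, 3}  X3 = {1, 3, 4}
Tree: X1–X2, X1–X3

No — vertex 0 appears in no bag.

A tree decomposition must satisfy three properties: every vertex lies in some bag; for every edge, both endpoints lie together in some bag; and for every vertex, the bags containing it form a connected subtree. Here vertex 0 appears in no bag, so the decomposition is invalid.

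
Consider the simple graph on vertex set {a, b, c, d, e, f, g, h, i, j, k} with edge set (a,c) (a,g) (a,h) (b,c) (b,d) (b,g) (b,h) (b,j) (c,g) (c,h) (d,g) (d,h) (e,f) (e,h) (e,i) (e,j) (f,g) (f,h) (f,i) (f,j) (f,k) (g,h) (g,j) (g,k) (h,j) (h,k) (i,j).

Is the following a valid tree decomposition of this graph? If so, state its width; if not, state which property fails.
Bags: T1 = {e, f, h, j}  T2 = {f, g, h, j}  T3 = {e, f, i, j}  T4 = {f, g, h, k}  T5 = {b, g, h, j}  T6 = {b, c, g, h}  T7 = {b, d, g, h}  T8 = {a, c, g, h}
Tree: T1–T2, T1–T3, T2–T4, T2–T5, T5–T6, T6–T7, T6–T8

Vertex coverage: the bags together contain {a, b, c, d, e, f, g, h, i, j, k}, the full vertex set. Edge coverage: each edge of G has both endpoints in at least one bag. Running intersection: for every vertex, the bags containing it form a connected subtree. All three properties hold, so this is a valid tree decomposition of width max|bag| − 1 = 3, and hence tw(G) ≤ 3.

Yes; width 3.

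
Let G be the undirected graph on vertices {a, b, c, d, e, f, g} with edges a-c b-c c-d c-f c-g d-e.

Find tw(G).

A width-1 tree decomposition is:
Bags: B1 = {c, d}  B2 = {a, c}  B3 = {c, f}  B4 = {c, g}  B5 = {d, e}  B6 = {b, c}
Tree: B1–B2, B1–B3, B1–B4, B1–B5, B2–B6
The largest bag has 2 vertices, giving width 1; this decomposition certifies tw(G) ≤ 1. G has an edge, so its treewidth is at least 1. Combining the bounds, tw(G) = 1.

1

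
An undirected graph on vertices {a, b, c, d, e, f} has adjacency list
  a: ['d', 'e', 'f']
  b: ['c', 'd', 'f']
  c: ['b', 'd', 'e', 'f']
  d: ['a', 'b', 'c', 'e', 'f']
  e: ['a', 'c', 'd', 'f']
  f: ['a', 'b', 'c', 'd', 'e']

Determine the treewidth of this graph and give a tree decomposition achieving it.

Treewidth 3.
One such decomposition:
Bags: B1 = {c, d, e, f}  B2 = {a, d, e, f}  B3 = {b, c, d, f}
Tree: B1–B2, B1–B3

Every bag has size at most 4, so the width is 4 − 1 = 3 and tw(G) ≤ 3. Conversely, {c, d, e, f} is a clique of size 4, and the vertices of any clique must share a bag in every tree decomposition; so some bag has ≥ 4 vertices and tw(G) ≥ 3. The upper and lower bounds meet at 3, so that is the treewidth.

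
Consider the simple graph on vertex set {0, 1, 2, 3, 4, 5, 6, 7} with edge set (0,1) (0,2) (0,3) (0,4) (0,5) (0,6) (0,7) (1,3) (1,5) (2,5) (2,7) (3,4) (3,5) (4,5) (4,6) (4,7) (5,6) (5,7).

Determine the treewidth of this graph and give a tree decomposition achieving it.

Each bag holds 4 vertices, so the decomposition has width 3, which upper-bounds the treewidth. Conversely, {0, 1, 3, 5} is a clique of size 4, and the vertices of any clique must share a bag in every tree decomposition; so some bag has ≥ 4 vertices and tw(G) ≥ 3. Combining the bounds, tw(G) = 3.

Treewidth 3.
One such decomposition:
Bags: B1 = {0, 4, 5, 7}  B2 = {0, 4, 5, 6}  B3 = {0, 3, 4, 5}  B4 = {0, 2, 5, 7}  B5 = {0, 1, 3, 5}
Tree: B1–B2, B1–B3, B1–B4, B3–B5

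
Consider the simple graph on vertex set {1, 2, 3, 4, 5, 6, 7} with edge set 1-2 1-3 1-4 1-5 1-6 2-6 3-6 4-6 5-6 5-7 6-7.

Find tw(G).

2

A width-2 tree decomposition is:
Bags: B1 = {1, 3, 6}  B2 = {1, 4, 6}  B3 = {1, 5, 6}  B4 = {1, 2, 6}  B5 = {5, 6, 7}
Tree: B1–B2, B2–B3, B2–B4, B3–B5
Each bag holds 3 vertices, so the decomposition has width 2, which upper-bounds the treewidth. For the lower bound, the 3 vertices {1, 2, 6} are pairwise adjacent, and any tree decomposition puts a clique entirely inside one bag — forcing width ≥ 2. The upper and lower bounds meet at 2, so that is the treewidth.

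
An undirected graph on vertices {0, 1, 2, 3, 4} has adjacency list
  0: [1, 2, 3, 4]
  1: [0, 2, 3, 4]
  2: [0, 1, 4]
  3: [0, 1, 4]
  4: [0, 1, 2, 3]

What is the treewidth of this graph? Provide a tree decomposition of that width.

Treewidth 3.
One such decomposition:
Bags: B1 = {0, 1, 3, 4}  B2 = {0, 1, 2, 4}
Tree: B1–B2

Each bag holds 4 vertices, so the decomposition has width 3, which upper-bounds the treewidth. For the lower bound, the 4 vertices {0, 1, 2, 4} are pairwise adjacent, and any tree decomposition puts a clique entirely inside one bag — forcing width ≥ 3. Combining the bounds, tw(G) = 3.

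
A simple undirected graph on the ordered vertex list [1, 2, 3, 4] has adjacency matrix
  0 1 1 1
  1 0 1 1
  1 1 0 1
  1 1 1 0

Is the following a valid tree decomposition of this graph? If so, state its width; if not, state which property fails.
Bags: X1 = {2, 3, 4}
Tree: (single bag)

A tree decomposition must satisfy three properties: every vertex lies in some bag; for every edge, both endpoints lie together in some bag; and for every vertex, the bags containing it form a connected subtree. Here vertex 1 appears in no bag, so the decomposition is invalid.

No — vertex 1 appears in no bag.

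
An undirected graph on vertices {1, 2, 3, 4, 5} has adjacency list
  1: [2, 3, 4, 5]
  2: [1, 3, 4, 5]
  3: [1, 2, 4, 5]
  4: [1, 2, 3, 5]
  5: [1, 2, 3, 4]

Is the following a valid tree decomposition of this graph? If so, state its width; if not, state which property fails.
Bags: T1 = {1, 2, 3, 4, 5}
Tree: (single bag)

Yes; width 4.

Checking the three conditions: (i) the bags cover all of {1, 2, 3, 4, 5}; (ii) for each edge, some bag contains both endpoints; (iii) the bags containing any fixed vertex form a subtree. All hold, so the decomposition is valid with width 5 − 1 = 4.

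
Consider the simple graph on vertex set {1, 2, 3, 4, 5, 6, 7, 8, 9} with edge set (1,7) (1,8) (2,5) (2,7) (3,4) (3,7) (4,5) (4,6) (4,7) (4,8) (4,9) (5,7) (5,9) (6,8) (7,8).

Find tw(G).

2

A width-2 tree decomposition is:
Bags: B1 = {3, 4, 7}  B2 = {4, 5, 7}  B3 = {4, 5, 9}  B4 = {4, 7, 8}  B5 = {2, 5, 7}  B6 = {4, 6, 8}  B7 = {1, 7, 8}
Tree: B1–B2, B2–B3, B2–B4, B2–B5, B4–B6, B4–B7
The largest bag has 3 vertices, giving width 2; this decomposition certifies tw(G) ≤ 2. On the other hand G contains the 3-clique {1, 7, 8}. A clique must lie in a single bag of any decomposition, so no decomposition can have width below 2. Therefore the treewidth is 2.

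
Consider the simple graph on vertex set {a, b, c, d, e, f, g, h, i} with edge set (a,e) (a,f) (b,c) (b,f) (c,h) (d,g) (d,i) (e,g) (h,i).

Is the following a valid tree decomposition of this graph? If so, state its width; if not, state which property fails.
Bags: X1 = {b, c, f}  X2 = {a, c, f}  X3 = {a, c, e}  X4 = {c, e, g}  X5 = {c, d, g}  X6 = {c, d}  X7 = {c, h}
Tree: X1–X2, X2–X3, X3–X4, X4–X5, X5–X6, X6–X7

A tree decomposition must satisfy three properties: every vertex lies in some bag; for every edge, both endpoints lie together in some bag; and for every vertex, the bags containing it form a connected subtree. Here vertex i appears in no bag, so the decomposition is invalid.

No — vertex i appears in no bag.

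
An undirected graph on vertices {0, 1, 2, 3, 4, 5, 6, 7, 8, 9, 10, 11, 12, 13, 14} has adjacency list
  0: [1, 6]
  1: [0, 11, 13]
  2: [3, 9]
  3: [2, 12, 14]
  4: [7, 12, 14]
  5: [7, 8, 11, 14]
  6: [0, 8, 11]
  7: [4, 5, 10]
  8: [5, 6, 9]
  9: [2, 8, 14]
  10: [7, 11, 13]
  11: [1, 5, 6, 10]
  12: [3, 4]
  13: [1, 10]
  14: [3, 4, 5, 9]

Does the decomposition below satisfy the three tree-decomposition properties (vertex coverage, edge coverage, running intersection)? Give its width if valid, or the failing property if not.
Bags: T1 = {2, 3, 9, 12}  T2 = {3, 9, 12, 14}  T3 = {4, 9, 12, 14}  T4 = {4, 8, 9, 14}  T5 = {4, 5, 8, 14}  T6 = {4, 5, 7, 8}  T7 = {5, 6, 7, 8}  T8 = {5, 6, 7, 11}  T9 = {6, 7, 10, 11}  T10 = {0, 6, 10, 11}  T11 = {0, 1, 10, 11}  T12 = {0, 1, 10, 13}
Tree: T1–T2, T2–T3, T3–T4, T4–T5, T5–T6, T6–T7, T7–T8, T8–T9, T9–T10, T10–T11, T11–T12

Vertex coverage: the bags together contain {0, 1, 2, 3, 4, 5, 6, 7, 8, 9, 10, 11, 12, 13, 14}, the full vertex set. Edge coverage: each edge of G has both endpoints in at least one bag. Running intersection: for every vertex, the bags containing it form a connected subtree. All three properties hold, so this is a valid tree decomposition of width max|bag| − 1 = 3, and hence tw(G) ≤ 3.

Yes; width 3.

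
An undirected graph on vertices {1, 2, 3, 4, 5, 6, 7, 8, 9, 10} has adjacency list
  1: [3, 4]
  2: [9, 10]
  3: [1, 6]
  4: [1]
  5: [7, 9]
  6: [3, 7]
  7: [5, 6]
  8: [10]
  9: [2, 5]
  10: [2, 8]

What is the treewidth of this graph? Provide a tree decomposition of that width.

Treewidth 1.
One optimal decomposition is:
Bags: B1 = {8, 10}  B2 = {2, 10}  B3 = {2, 9}  B4 = {5, 9}  B5 = {5, 7}  B6 = {6, 7}  B7 = {3, 6}  B8 = {1, 3}  B9 = {1, 4}
Tree: B1–B2, B2–B3, B3–B4, B4–B5, B5–B6, B6–B7, B7–B8, B8–B9

Every bag has size at most 2, so the width is 2 − 1 = 1 and tw(G) ≤ 1. Since G has at least one edge (e.g. 8–10), it is not an edgeless graph, so tw(G) ≥ 1. Combining the bounds, tw(G) = 1.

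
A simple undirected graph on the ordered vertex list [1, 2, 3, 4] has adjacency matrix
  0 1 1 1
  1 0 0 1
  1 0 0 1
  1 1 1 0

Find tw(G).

A width-2 tree decomposition is:
Bags: B1 = {1, 2, 4}  B2 = {1, 3, 4}
Tree: B1–B2
Each bag holds 3 vertices, so the decomposition has width 2, which upper-bounds the treewidth. Conversely, {1, 2, 4} is a clique of size 3, and the vertices of any clique must share a bag in every tree decomposition; so some bag has ≥ 3 vertices and tw(G) ≥ 2. The upper and lower bounds meet at 2, so that is the treewidth.

2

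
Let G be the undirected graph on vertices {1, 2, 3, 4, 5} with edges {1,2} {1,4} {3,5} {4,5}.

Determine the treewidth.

A width-1 tree decomposition is:
Bags: B1 = {1, 2}  B2 = {1, 4}  B3 = {4, 5}  B4 = {3, 5}
Tree: B1–B2, B2–B3, B3–B4
Each bag holds 2 vertices, so the decomposition has width 1, which upper-bounds the treewidth. Any graph with an edge has treewidth ≥ 1, and G has the edge 2–1. The upper and lower bounds meet at 1, so that is the treewidth.

1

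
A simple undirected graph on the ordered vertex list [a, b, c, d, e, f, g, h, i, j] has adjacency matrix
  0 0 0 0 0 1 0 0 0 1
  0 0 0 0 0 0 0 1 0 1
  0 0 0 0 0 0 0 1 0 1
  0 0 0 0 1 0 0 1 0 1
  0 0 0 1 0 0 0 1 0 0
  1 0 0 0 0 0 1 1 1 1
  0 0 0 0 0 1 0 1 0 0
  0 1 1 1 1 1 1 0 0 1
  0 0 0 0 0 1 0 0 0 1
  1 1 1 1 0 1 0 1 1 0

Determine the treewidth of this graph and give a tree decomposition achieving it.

Treewidth 2.
One such decomposition:
Bags: B1 = {f, h, j}  B2 = {a, f, j}  B3 = {f, i, j}  B4 = {b, h, j}  B5 = {c, h, j}  B6 = {f, g, h}  B7 = {d, h, j}  B8 = {d, e, h}
Tree: B1–B2, B1–B3, B1–B4, B1–B5, B1–B6, B5–B7, B7–B8

The largest bag has 3 vertices, giving width 2; this decomposition certifies tw(G) ≤ 2. Conversely, {f, g, h} is a clique of size 3, and the vertices of any clique must share a bag in every tree decomposition; so some bag has ≥ 3 vertices and tw(G) ≥ 2. Therefore the treewidth is 2.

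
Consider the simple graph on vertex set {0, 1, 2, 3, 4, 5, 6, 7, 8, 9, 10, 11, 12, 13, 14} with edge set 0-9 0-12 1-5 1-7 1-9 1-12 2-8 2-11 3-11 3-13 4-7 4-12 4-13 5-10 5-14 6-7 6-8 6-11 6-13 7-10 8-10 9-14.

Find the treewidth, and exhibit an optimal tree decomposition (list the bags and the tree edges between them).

Treewidth 3.
Bags: B1 = {2, 3, 8, 11}  B2 = {3, 6, 8, 11}  B3 = {3, 6, 8, 13}  B4 = {6, 8, 10, 13}  B5 = {6, 7, 10, 13}  B6 = {4, 7, 10, 13}  B7 = {4, 5, 7, 10}  B8 = {1, 4, 5, 7}  B9 = {1, 4, 5, 12}  B10 = {1, 5, 12, 14}  B11 = {1, 9, 12, 14}  B12 = {0, 9, 12, 14}
Tree: B1–B2, B2–B3, B3–B4, B4–B5, B5–B6, B6–B7, B7–B8, B8–B9, B9–B10, B10–B11, B11–B12

The largest bag has 4 vertices, giving width 3; this decomposition certifies tw(G) ≤ 3. For the lower bound: the 4 vertex sets {2,3,11}, {8}, {6}, {4,7,10,13} are disjoint, each induces a connected subgraph, and every pair is joined by at least one edge of G. Contracting each set to a single vertex therefore yields K_{4} as a minor, and since treewidth is minor-monotone, tw(G) ≥ tw(K_{4}) = 3. Therefore the treewidth is 3.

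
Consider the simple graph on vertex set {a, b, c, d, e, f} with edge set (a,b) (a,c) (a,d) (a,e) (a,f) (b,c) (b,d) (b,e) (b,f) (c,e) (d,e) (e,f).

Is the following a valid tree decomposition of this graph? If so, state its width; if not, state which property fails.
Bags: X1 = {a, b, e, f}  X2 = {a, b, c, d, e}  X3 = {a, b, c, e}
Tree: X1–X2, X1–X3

No — bags containing vertex c are not connected in the tree.

A tree decomposition must satisfy three properties: every vertex lies in some bag; for every edge, both endpoints lie together in some bag; and for every vertex, the bags containing it form a connected subtree. Here bags containing vertex c are not connected in the tree, so the decomposition is invalid.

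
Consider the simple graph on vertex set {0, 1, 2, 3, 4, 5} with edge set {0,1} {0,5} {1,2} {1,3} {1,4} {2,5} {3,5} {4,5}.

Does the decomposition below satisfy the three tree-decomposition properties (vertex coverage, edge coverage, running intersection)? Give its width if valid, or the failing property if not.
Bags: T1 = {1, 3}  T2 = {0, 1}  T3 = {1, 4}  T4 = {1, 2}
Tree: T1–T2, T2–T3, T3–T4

A tree decomposition must satisfy three properties: every vertex lies in some bag; for every edge, both endpoints lie together in some bag; and for every vertex, the bags containing it form a connected subtree. Here vertex 5 appears in no bag, so the decomposition is invalid.

No — vertex 5 appears in no bag.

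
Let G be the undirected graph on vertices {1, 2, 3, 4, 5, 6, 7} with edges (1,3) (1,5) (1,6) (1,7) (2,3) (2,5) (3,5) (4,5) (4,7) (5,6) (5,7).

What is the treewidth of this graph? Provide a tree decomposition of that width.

The largest bag has 3 vertices, giving width 2; this decomposition certifies tw(G) ≤ 2. On the other hand G contains the 3-clique {1, 3, 5}. A clique must lie in a single bag of any decomposition, so no decomposition can have width below 2. The upper and lower bounds meet at 2, so that is the treewidth.

Treewidth 2.
One such decomposition:
Bags: B1 = {1, 5, 7}  B2 = {1, 3, 5}  B3 = {1, 5, 6}  B4 = {4, 5, 7}  B5 = {2, 3, 5}
Tree: B1–B2, B2–B3, B1–B4, B2–B5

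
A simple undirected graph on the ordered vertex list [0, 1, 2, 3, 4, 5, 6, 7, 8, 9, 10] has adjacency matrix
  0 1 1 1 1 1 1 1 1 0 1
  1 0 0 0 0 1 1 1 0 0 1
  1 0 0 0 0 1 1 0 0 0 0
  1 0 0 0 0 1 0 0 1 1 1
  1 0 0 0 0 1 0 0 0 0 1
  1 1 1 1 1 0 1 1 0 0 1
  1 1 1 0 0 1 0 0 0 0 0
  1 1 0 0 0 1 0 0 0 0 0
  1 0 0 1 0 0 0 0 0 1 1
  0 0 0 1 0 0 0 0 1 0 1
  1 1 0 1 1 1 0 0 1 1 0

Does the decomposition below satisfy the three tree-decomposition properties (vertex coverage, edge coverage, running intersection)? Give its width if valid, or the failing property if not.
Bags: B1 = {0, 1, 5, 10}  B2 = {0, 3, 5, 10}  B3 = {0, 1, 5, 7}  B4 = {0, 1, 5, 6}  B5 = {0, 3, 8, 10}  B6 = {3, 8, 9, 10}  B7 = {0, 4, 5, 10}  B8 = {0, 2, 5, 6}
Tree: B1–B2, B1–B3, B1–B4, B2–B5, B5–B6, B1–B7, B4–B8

Yes; width 3.

Every vertex of G appears in some bag (union = {0, 1, 2, 3, 4, 5, 6, 7, 8, 9, 10}); every edge is covered by a bag; and for each vertex v the set of bags containing v is connected in the bag tree. The decomposition is therefore valid. The largest bag has 4 vertices, so the width is 3.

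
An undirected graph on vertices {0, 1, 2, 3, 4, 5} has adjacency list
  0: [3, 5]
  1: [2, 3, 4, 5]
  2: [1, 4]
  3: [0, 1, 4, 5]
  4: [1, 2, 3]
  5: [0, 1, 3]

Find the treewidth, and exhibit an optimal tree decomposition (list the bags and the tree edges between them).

Treewidth 2.
One optimal decomposition is:
Bags: B1 = {0, 3, 5}  B2 = {1, 3, 5}  B3 = {1, 3, 4}  B4 = {1, 2, 4}
Tree: B1–B2, B2–B3, B3–B4

Each bag holds 3 vertices, so the decomposition has width 2, which upper-bounds the treewidth. On the other hand G contains the 3-clique {0, 3, 5}. A clique must lie in a single bag of any decomposition, so no decomposition can have width below 2. Hence tw(G) = 2 exactly.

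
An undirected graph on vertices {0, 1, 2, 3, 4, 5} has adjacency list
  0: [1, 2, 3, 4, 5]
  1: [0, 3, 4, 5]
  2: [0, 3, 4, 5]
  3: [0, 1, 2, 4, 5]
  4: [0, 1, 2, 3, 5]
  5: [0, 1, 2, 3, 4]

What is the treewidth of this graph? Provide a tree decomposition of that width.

Every bag has size at most 5, so the width is 5 − 1 = 4 and tw(G) ≤ 4. Conversely, {0, 1, 3, 4, 5} is a clique of size 5, and the vertices of any clique must share a bag in every tree decomposition; so some bag has ≥ 5 vertices and tw(G) ≥ 4. Therefore the treewidth is 4.

Treewidth 4.
One optimal decomposition is:
Bags: B1 = {0, 1, 3, 4, 5}  B2 = {0, 2, 3, 4, 5}
Tree: B1–B2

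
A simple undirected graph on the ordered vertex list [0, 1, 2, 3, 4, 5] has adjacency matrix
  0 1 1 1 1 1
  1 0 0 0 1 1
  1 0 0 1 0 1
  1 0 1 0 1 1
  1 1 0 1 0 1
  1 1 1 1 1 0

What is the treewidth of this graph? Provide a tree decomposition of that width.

The largest bag has 4 vertices, giving width 3; this decomposition certifies tw(G) ≤ 3. Conversely, {0, 1, 4, 5} is a clique of size 4, and the vertices of any clique must share a bag in every tree decomposition; so some bag has ≥ 4 vertices and tw(G) ≥ 3. Hence tw(G) = 3 exactly.

Treewidth 3.
One optimal decomposition is:
Bags: B1 = {0, 1, 4, 5}  B2 = {0, 3, 4, 5}  B3 = {0, 2, 3, 5}
Tree: B1–B2, B2–B3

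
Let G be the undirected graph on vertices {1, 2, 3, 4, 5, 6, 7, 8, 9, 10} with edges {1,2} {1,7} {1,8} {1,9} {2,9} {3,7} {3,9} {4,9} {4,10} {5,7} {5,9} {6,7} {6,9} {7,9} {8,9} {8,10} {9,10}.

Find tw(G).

A width-2 tree decomposition is:
Bags: B1 = {5, 7, 9}  B2 = {1, 7, 9}  B3 = {1, 8, 9}  B4 = {8, 9, 10}  B5 = {3, 7, 9}  B6 = {1, 2, 9}  B7 = {4, 9, 10}  B8 = {6, 7, 9}
Tree: B1–B2, B2–B3, B3–B4, B1–B5, B3–B6, B4–B7, B5–B8
Every bag has size at most 3, so the width is 3 − 1 = 2 and tw(G) ≤ 2. Conversely, {1, 2, 9} is a clique of size 3, and the vertices of any clique must share a bag in every tree decomposition; so some bag has ≥ 3 vertices and tw(G) ≥ 2. Hence tw(G) = 2 exactly.

2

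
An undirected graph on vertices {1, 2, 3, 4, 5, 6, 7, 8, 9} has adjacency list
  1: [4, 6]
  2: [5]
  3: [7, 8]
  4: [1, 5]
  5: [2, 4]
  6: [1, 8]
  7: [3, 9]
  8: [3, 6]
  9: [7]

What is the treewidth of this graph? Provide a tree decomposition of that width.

Treewidth 1.
One such decomposition:
Bags: B1 = {2, 5}  B2 = {4, 5}  B3 = {1, 4}  B4 = {1, 6}  B5 = {6, 8}  B6 = {3, 8}  B7 = {3, 7}  B8 = {7, 9}
Tree: B1–B2, B2–B3, B3–B4, B4–B5, B5–B6, B6–B7, B7–B8

Every bag has size at most 2, so the width is 2 − 1 = 1 and tw(G) ≤ 1. Any graph with an edge has treewidth ≥ 1, and G has the edge 2–5. Therefore the treewidth is 1.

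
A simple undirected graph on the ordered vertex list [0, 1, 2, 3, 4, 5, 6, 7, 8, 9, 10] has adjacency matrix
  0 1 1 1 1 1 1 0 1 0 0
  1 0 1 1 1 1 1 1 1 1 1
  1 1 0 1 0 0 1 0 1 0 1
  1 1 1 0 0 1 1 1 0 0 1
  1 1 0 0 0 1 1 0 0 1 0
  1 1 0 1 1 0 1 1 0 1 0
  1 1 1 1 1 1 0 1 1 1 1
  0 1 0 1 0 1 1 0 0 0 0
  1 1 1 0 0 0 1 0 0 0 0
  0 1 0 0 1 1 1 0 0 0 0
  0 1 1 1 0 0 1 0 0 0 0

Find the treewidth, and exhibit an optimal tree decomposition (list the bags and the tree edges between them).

Every bag has size at most 5, so the width is 5 − 1 = 4 and tw(G) ≤ 4. Conversely, {0, 1, 2, 6, 8} is a clique of size 5, and the vertices of any clique must share a bag in every tree decomposition; so some bag has ≥ 5 vertices and tw(G) ≥ 4. Therefore the treewidth is 4.

Treewidth 4.
Bags: B1 = {0, 1, 3, 5, 6}  B2 = {0, 1, 2, 3, 6}  B3 = {0, 1, 4, 5, 6}  B4 = {1, 4, 5, 6, 9}  B5 = {1, 2, 3, 6, 10}  B6 = {0, 1, 2, 6, 8}  B7 = {1, 3, 5, 6, 7}
Tree: B1–B2, B1–B3, B3–B4, B2–B5, B2–B6, B1–B7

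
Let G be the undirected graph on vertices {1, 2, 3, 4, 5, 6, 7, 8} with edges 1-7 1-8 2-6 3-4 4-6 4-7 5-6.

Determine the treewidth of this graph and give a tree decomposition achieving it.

Treewidth 1.
One optimal decomposition is:
Bags: B1 = {2, 6}  B2 = {4, 6}  B3 = {4, 7}  B4 = {1, 7}  B5 = {3, 4}  B6 = {1, 8}  B7 = {5, 6}
Tree: B1–B2, B2–B3, B3–B4, B2–B5, B4–B6, B1–B7

Each bag holds 2 vertices, so the decomposition has width 1, which upper-bounds the treewidth. Since G has at least one edge (e.g. 6–2), it is not an edgeless graph, so tw(G) ≥ 1. The upper and lower bounds meet at 1, so that is the treewidth.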